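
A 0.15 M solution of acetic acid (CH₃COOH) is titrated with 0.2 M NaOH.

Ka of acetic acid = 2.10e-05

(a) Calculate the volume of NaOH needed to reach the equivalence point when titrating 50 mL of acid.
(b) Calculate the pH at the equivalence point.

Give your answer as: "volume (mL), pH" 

moles acid = 0.15 × 50/1000 = 0.0075 mol; V_base = moles/0.2 × 1000 = 37.5 mL. At equivalence only the conjugate base is present: [A⁻] = 0.0075/0.087 = 8.5714e-02 M. Kb = Kw/Ka = 4.76e-10; [OH⁻] = √(Kb × [A⁻]) = 6.3888e-06; pOH = 5.19; pH = 14 - pOH = 8.81.

V = 37.5 mL, pH = 8.81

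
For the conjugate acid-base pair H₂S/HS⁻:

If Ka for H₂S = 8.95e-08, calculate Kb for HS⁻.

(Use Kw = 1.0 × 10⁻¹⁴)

For a conjugate pair Ka × Kb = Kw, so Kb = Kw/Ka = 1.0 × 10⁻¹⁴ / 8.95e-08 = 1.12e-07.

K_b = 1.12e-07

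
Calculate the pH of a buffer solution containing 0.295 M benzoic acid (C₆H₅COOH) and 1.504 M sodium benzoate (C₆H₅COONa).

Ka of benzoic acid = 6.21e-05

pKa = -log(6.21e-05) = 4.21. pH = pKa + log([A⁻]/[HA]) = 4.21 + log(1.504/0.295)

pH = 4.91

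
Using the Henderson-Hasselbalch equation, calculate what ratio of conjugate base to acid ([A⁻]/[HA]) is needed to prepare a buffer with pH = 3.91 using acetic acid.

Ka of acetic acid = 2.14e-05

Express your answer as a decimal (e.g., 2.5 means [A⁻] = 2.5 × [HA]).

pKa = -log(2.14e-05) = 4.6696. pH = pKa + log([A⁻]/[HA]), so log([A⁻]/[HA]) = pH − pKa = 3.91 − 4.6696 = -0.7596. [A⁻]/[HA] = 10^(-0.7596) = 0.174

[A⁻]/[HA] = 0.174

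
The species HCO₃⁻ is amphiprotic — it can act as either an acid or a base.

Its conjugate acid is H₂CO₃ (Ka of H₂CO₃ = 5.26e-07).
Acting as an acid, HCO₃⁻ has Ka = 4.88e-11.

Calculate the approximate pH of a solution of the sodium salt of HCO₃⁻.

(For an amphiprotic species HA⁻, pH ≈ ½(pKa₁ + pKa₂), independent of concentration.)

pKa₁ = -log(5.26e-07) = 6.28; pKa₂ = -log(4.88e-11) = 10.31. For an amphiprotic species, pH ≈ ½(pKa₁ + pKa₂) = ½(6.28 + 10.31) = 8.30.

pH = 8.30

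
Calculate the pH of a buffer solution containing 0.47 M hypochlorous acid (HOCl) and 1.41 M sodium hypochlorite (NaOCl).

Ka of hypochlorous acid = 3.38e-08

pKa = -log(3.38e-08) = 7.47. pH = pKa + log([A⁻]/[HA]) = 7.47 + log(1.41/0.47)

pH = 7.95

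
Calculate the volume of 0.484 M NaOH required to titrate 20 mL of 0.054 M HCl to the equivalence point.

At equivalence: moles acid = moles base. moles HCl = 0.054 × 20/1000 = 0.00108 mol. V_base = moles / 0.484 × 1000 = 2.2 mL.

V_{base} = 2.2 mL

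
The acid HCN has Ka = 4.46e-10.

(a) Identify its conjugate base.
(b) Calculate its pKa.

(a) The conjugate base is formed by removing one H⁺ from HCN, giving CN⁻. (b) pKa = -log(Ka) = -log(4.46e-10) = 9.35.

Conjugate base: CN⁻; pK_a = 9.35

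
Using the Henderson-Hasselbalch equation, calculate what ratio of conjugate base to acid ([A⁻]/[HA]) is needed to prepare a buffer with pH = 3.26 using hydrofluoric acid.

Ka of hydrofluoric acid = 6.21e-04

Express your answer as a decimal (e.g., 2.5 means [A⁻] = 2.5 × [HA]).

pKa = -log(6.21e-04) = 3.2069. pH = pKa + log([A⁻]/[HA]), so log([A⁻]/[HA]) = pH − pKa = 3.26 − 3.2069 = 0.0531. [A⁻]/[HA] = 10^(0.0531) = 1.13

[A⁻]/[HA] = 1.13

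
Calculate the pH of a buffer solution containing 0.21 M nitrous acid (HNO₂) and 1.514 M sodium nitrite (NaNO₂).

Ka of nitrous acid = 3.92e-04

pKa = -log(3.92e-04) = 3.41. pH = pKa + log([A⁻]/[HA]) = 3.41 + log(1.514/0.21)

pH = 4.26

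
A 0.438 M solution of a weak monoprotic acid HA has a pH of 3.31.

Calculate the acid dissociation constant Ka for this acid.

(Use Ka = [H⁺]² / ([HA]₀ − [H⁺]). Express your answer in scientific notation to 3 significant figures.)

[H⁺] = 10^(−pH) = 10^(−3.31) = 4.898e-04 M. For HA ⇌ H⁺ + A⁻, Ka = [H⁺][A⁻]/[HA] = [H⁺]² / ([HA]₀ − [H⁺]) = (4.898e-04)² / (0.438 − 4.898e-04) = 5.48e-07.

K_a = 5.48e-07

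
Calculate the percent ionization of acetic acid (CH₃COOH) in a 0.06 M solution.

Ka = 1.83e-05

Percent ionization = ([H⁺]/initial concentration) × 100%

Using Ka equilibrium: x² + Ka×x - Ka×C = 0. Solving: [H⁺] = 1.0387e-03. Percent = (1.0387e-03/0.06) × 100

Percent ionization = 1.73%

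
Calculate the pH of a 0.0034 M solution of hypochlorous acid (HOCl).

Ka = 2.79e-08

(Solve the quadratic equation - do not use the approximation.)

x² + Ka×x - Ka×C = 0. Using quadratic formula: [H⁺] = 9.7257e-06

pH = 5.01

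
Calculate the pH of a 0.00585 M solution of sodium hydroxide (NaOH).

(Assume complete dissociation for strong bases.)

[OH⁻] = 0.00585 M for strong base. pOH = -log[OH⁻] = 2.23, pH = 14 - pOH

pH = 11.77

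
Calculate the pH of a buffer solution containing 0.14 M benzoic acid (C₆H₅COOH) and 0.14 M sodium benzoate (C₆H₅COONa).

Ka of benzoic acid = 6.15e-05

pKa = -log(6.15e-05) = 4.21. pH = pKa + log([A⁻]/[HA]) = 4.21 + log(0.14/0.14)

pH = 4.21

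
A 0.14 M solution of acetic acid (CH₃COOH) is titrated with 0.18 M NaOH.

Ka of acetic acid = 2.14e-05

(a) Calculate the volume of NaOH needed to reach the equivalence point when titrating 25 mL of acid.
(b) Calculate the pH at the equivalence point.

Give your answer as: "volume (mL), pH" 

moles acid = 0.14 × 25/1000 = 0.0035 mol; V_base = moles/0.18 × 1000 = 19.4 mL. At equivalence only the conjugate base is present: [A⁻] = 0.0035/0.044 = 7.8750e-02 M. Kb = Kw/Ka = 4.67e-10; [OH⁻] = √(Kb × [A⁻]) = 6.0662e-06; pOH = 5.22; pH = 14 - pOH = 8.78.

V = 19.4 mL, pH = 8.78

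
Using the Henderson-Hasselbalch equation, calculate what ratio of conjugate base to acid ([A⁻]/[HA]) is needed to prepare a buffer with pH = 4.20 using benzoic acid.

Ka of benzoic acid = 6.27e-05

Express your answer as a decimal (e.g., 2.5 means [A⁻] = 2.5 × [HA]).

pKa = -log(6.27e-05) = 4.2027. pH = pKa + log([A⁻]/[HA]), so log([A⁻]/[HA]) = pH − pKa = 4.20 − 4.2027 = -0.0027. [A⁻]/[HA] = 10^(-0.0027) = 0.994

[A⁻]/[HA] = 0.994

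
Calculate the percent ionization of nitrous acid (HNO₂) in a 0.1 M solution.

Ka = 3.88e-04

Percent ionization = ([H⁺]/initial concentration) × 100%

Using Ka equilibrium: x² + Ka×x - Ka×C = 0. Solving: [H⁺] = 6.0380e-03. Percent = (6.0380e-03/0.1) × 100

Percent ionization = 6.04%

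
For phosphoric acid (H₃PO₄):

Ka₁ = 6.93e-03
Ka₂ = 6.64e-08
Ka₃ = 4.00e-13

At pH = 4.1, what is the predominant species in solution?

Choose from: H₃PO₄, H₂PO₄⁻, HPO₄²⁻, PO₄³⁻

pKa₁ = 2.16, pKa₂ = 7.18, pKa₃ = 12.40. For a polyprotic acid the predominant species crosses at each pKa: below pKa_n the protonated form dominates, above it the deprotonated form does. At pH = 4.1, the predominant species is H₂PO₄⁻.

H₂PO₄⁻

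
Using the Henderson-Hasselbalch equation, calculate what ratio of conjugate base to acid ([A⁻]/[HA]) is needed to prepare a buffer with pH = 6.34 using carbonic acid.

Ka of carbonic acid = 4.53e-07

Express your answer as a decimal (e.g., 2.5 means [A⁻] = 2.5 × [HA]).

pKa = -log(4.53e-07) = 6.3439. pH = pKa + log([A⁻]/[HA]), so log([A⁻]/[HA]) = pH − pKa = 6.34 − 6.3439 = -0.0039. [A⁻]/[HA] = 10^(-0.0039) = 0.991

[A⁻]/[HA] = 0.991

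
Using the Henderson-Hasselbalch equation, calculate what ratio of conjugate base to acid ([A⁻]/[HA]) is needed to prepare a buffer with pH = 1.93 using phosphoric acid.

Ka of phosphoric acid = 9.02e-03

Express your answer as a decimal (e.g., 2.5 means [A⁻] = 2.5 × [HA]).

pKa = -log(9.02e-03) = 2.0448. pH = pKa + log([A⁻]/[HA]), so log([A⁻]/[HA]) = pH − pKa = 1.93 − 2.0448 = -0.1148. [A⁻]/[HA] = 10^(-0.1148) = 0.768

[A⁻]/[HA] = 0.768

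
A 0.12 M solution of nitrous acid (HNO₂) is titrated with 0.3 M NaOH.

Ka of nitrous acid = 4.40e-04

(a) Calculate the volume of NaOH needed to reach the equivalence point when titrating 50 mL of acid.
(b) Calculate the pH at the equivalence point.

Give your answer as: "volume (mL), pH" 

moles acid = 0.12 × 50/1000 = 0.006 mol; V_base = moles/0.3 × 1000 = 20.0 mL. At equivalence only the conjugate base is present: [A⁻] = 0.006/0.070 = 8.5714e-02 M. Kb = Kw/Ka = 2.27e-11; [OH⁻] = √(Kb × [A⁻]) = 1.3957e-06; pOH = 5.86; pH = 14 - pOH = 8.14.

V = 20.0 mL, pH = 8.14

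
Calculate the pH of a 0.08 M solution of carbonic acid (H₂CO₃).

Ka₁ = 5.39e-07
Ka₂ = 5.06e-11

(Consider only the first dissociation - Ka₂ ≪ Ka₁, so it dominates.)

First dissociation dominates. From Ka₁ = [H⁺][HA⁻]/[H₂A], x² + Ka₁·x − Ka₁·C = 0 with C = 0.08 M and Ka₁ = 5.39e-07. Solving: [H⁺] = (−Ka₁ + √(Ka₁² + 4·Ka₁·C)) / 2 = 2.0738e-04 M. pH = -log(2.0738e-04) = 3.68.

pH = 3.68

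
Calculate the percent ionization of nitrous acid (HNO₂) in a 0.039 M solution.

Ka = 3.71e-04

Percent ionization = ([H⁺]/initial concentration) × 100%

Using Ka equilibrium: x² + Ka×x - Ka×C = 0. Solving: [H⁺] = 3.6228e-03. Percent = (3.6228e-03/0.039) × 100

Percent ionization = 9.29%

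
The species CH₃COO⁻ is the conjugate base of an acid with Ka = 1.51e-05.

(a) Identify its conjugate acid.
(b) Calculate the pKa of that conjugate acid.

(a) The conjugate acid is formed by adding one H⁺ to CH₃COO⁻, giving CH₃COOH. (b) pKa = -log(Ka) = -log(1.51e-05) = 4.82.

Conjugate acid: CH₃COOH; pK_a = 4.82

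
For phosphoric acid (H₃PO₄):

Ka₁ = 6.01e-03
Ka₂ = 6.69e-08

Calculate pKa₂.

pKa₂ = -log(Ka₂) = -log(6.69e-08) = 7.17.

pK_{a2} = 7.17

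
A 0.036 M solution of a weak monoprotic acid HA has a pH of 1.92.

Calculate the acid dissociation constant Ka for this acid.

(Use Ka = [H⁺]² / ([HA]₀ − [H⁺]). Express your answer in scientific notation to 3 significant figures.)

[H⁺] = 10^(−pH) = 10^(−1.92) = 1.202e-02 M. For HA ⇌ H⁺ + A⁻, Ka = [H⁺][A⁻]/[HA] = [H⁺]² / ([HA]₀ − [H⁺]) = (1.202e-02)² / (0.036 − 1.202e-02) = 6.03e-03.

K_a = 6.03e-03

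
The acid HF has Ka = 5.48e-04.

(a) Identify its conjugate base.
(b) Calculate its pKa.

(a) The conjugate base is formed by removing one H⁺ from HF, giving F⁻. (b) pKa = -log(Ka) = -log(5.48e-04) = 3.26.

Conjugate base: F⁻; pK_a = 3.26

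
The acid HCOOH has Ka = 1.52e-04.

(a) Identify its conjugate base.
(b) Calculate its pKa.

(a) The conjugate base is formed by removing one H⁺ from HCOOH, giving HCOO⁻. (b) pKa = -log(Ka) = -log(1.52e-04) = 3.82.

Conjugate base: HCOO⁻; pK_a = 3.82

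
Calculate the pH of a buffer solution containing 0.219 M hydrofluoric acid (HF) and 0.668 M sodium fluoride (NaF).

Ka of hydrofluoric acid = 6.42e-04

pKa = -log(6.42e-04) = 3.19. pH = pKa + log([A⁻]/[HA]) = 3.19 + log(0.668/0.219)

pH = 3.68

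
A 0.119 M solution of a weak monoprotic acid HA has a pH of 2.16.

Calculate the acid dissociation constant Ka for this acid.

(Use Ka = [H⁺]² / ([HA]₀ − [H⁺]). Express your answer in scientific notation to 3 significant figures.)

[H⁺] = 10^(−pH) = 10^(−2.16) = 6.918e-03 M. For HA ⇌ H⁺ + A⁻, Ka = [H⁺][A⁻]/[HA] = [H⁺]² / ([HA]₀ − [H⁺]) = (6.918e-03)² / (0.119 − 6.918e-03) = 4.27e-04.

K_a = 4.27e-04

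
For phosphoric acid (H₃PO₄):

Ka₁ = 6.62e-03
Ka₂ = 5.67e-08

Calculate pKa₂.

pKa₂ = -log(Ka₂) = -log(5.67e-08) = 7.25.

pK_{a2} = 7.25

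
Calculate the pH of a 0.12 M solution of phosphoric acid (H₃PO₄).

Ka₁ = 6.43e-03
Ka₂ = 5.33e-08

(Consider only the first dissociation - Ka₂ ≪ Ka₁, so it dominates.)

First dissociation dominates. From Ka₁ = [H⁺][HA⁻]/[H₂A], x² + Ka₁·x − Ka₁·C = 0 with C = 0.12 M and Ka₁ = 6.43e-03. Solving: [H⁺] = (−Ka₁ + √(Ka₁² + 4·Ka₁·C)) / 2 = 2.4748e-02 M. pH = -log(2.4748e-02) = 1.61.

pH = 1.61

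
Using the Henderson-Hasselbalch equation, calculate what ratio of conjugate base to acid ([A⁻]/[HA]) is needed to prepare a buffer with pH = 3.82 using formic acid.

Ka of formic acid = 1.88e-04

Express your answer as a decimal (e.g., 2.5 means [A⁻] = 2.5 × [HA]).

pKa = -log(1.88e-04) = 3.7258. pH = pKa + log([A⁻]/[HA]), so log([A⁻]/[HA]) = pH − pKa = 3.82 − 3.7258 = 0.0942. [A⁻]/[HA] = 10^(0.0942) = 1.24

[A⁻]/[HA] = 1.24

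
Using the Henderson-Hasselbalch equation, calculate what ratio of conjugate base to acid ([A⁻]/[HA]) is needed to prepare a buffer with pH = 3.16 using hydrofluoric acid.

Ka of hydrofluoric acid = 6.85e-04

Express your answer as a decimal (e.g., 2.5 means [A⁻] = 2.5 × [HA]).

pKa = -log(6.85e-04) = 3.1643. pH = pKa + log([A⁻]/[HA]), so log([A⁻]/[HA]) = pH − pKa = 3.16 − 3.1643 = -0.0043. [A⁻]/[HA] = 10^(-0.0043) = 0.990

[A⁻]/[HA] = 0.990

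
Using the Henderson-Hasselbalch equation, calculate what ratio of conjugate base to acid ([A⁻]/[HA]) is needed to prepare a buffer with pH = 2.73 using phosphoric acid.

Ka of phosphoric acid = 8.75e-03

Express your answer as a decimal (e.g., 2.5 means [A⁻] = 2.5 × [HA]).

pKa = -log(8.75e-03) = 2.0580. pH = pKa + log([A⁻]/[HA]), so log([A⁻]/[HA]) = pH − pKa = 2.73 − 2.0580 = 0.6720. [A⁻]/[HA] = 10^(0.6720) = 4.70

[A⁻]/[HA] = 4.70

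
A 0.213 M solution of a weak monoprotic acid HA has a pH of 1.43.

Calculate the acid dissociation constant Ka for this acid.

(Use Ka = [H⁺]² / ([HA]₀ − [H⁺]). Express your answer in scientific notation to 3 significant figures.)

[H⁺] = 10^(−pH) = 10^(−1.43) = 3.715e-02 M. For HA ⇌ H⁺ + A⁻, Ka = [H⁺][A⁻]/[HA] = [H⁺]² / ([HA]₀ − [H⁺]) = (3.715e-02)² / (0.213 − 3.715e-02) = 7.85e-03.

K_a = 7.85e-03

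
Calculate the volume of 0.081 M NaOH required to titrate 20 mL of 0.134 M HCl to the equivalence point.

At equivalence: moles acid = moles base. moles HCl = 0.134 × 20/1000 = 0.00268 mol. V_base = moles / 0.081 × 1000 = 33.1 mL.

V_{base} = 33.1 mL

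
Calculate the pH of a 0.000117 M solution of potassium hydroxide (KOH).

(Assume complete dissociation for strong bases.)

[OH⁻] = 0.000117 M for strong base. pOH = -log[OH⁻] = 3.93, pH = 14 - pOH

pH = 10.07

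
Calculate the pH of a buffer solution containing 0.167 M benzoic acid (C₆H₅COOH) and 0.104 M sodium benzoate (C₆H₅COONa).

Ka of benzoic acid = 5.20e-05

pKa = -log(5.20e-05) = 4.28. pH = pKa + log([A⁻]/[HA]) = 4.28 + log(0.104/0.167)

pH = 4.08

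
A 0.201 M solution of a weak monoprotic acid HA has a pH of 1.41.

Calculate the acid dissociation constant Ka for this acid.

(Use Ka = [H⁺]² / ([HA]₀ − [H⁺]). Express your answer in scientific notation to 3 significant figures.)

[H⁺] = 10^(−pH) = 10^(−1.41) = 3.890e-02 M. For HA ⇌ H⁺ + A⁻, Ka = [H⁺][A⁻]/[HA] = [H⁺]² / ([HA]₀ − [H⁺]) = (3.890e-02)² / (0.201 − 3.890e-02) = 9.34e-03.

K_a = 9.34e-03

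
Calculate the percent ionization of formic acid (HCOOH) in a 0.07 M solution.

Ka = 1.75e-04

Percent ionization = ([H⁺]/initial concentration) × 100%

Using Ka equilibrium: x² + Ka×x - Ka×C = 0. Solving: [H⁺] = 3.4136e-03. Percent = (3.4136e-03/0.07) × 100

Percent ionization = 4.88%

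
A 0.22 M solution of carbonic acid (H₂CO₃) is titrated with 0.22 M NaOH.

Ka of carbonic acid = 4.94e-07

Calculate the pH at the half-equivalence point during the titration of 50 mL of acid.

At half-equivalence [HA] = [A⁻], so Henderson-Hasselbalch gives pH = pKa = -log(4.94e-07) = 6.31.

pH = pKa = 6.31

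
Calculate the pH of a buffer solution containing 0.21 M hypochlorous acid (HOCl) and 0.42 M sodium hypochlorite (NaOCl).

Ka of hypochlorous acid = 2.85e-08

pKa = -log(2.85e-08) = 7.55. pH = pKa + log([A⁻]/[HA]) = 7.55 + log(0.42/0.21)

pH = 7.85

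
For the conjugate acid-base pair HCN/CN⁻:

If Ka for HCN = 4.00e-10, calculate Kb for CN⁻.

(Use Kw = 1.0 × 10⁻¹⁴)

For a conjugate pair Ka × Kb = Kw, so Kb = Kw/Ka = 1.0 × 10⁻¹⁴ / 4.00e-10 = 2.50e-05.

K_b = 2.50e-05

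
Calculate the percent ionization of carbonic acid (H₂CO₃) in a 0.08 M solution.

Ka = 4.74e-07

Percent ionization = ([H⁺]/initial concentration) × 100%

Using Ka equilibrium: x² + Ka×x - Ka×C = 0. Solving: [H⁺] = 1.9449e-04. Percent = (1.9449e-04/0.08) × 100

Percent ionization = 0.243%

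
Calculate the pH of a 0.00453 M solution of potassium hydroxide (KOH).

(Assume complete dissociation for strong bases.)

[OH⁻] = 0.00453 M for strong base. pOH = -log[OH⁻] = 2.34, pH = 14 - pOH

pH = 11.66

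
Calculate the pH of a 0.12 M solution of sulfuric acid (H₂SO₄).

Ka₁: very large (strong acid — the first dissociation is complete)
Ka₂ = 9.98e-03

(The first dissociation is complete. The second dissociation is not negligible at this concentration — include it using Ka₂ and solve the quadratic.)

First dissociation is complete: [H⁺]₀ = [HSO₄⁻]₀ = C = 0.12 M. Second dissociation HSO₄⁻ ⇌ H⁺ + SO₄²⁻: let x = [SO₄²⁻]. Ka₂ = (C + x)·x / (C − x) = 9.98e-03 → x² + (C + Ka₂)·x − Ka₂·C = 0 → x² + 0.12998·x − 1.198e-03 = 0. x = (−0.12998 + √(0.12998² + 4 × 1.198e-03)) / 2 = 8.6395e-03 M. [H⁺] = C + x = 0.12 + 8.6395e-03 = 1.2864e-01 M. pH = -log(1.2864e-01) = 0.89.

pH = 0.89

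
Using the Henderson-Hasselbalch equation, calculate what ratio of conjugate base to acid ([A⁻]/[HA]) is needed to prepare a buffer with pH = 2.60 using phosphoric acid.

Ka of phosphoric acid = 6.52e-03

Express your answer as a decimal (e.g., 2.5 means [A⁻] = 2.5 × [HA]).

pKa = -log(6.52e-03) = 2.1858. pH = pKa + log([A⁻]/[HA]), so log([A⁻]/[HA]) = pH − pKa = 2.60 − 2.1858 = 0.4142. [A⁻]/[HA] = 10^(0.4142) = 2.60

[A⁻]/[HA] = 2.60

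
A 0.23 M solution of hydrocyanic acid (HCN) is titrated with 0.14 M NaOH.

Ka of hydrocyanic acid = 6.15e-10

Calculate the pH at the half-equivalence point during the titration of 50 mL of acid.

At half-equivalence [HA] = [A⁻], so Henderson-Hasselbalch gives pH = pKa = -log(6.15e-10) = 9.21.

pH = pKa = 9.21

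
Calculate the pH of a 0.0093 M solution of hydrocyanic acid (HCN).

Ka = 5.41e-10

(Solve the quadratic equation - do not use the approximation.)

x² + Ka×x - Ka×C = 0. Using quadratic formula: [H⁺] = 2.2428e-06

pH = 5.65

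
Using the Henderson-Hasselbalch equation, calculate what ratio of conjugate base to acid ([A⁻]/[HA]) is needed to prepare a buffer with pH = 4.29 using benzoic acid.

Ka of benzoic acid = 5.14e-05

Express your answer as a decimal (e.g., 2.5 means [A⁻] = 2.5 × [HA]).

pKa = -log(5.14e-05) = 4.2890. pH = pKa + log([A⁻]/[HA]), so log([A⁻]/[HA]) = pH − pKa = 4.29 − 4.2890 = 0.0010. [A⁻]/[HA] = 10^(0.0010) = 1.00

[A⁻]/[HA] = 1.00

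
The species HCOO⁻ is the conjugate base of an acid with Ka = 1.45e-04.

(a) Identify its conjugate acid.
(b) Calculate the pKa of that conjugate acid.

(a) The conjugate acid is formed by adding one H⁺ to HCOO⁻, giving HCOOH. (b) pKa = -log(Ka) = -log(1.45e-04) = 3.84.

Conjugate acid: HCOOH; pK_a = 3.84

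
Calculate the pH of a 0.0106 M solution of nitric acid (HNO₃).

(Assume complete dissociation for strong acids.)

[H⁺] = 0.0106 M for strong acid. pH = -log[H⁺] = -log(0.0106)

pH = 1.97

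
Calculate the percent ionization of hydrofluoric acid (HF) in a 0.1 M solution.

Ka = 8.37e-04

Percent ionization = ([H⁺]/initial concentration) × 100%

Using Ka equilibrium: x² + Ka×x - Ka×C = 0. Solving: [H⁺] = 8.7398e-03. Percent = (8.7398e-03/0.1) × 100

Percent ionization = 8.74%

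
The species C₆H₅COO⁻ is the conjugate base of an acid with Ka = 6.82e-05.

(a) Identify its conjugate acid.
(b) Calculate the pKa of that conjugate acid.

(a) The conjugate acid is formed by adding one H⁺ to C₆H₅COO⁻, giving C₆H₅COOH. (b) pKa = -log(Ka) = -log(6.82e-05) = 4.17.

Conjugate acid: C₆H₅COOH; pK_a = 4.17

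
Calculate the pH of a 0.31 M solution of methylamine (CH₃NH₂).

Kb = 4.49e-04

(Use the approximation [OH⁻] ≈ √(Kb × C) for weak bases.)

[OH⁻] = √(Kb × C) = √(4.49e-04 × 0.31) = 1.1798e-02. pOH = 1.93, pH = 14 - pOH

pH = 12.07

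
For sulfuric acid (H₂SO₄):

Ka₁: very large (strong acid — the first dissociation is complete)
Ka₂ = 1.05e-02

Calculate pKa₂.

pKa₂ = -log(Ka₂) = -log(1.05e-02) = 1.98.

pK_{a2} = 1.98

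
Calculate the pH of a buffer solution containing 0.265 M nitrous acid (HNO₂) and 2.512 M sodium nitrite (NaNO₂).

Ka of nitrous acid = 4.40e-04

pKa = -log(4.40e-04) = 3.36. pH = pKa + log([A⁻]/[HA]) = 3.36 + log(2.512/0.265)

pH = 4.33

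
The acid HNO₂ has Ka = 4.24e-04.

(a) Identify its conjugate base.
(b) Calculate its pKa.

(a) The conjugate base is formed by removing one H⁺ from HNO₂, giving NO₂⁻. (b) pKa = -log(Ka) = -log(4.24e-04) = 3.37.

Conjugate base: NO₂⁻; pK_a = 3.37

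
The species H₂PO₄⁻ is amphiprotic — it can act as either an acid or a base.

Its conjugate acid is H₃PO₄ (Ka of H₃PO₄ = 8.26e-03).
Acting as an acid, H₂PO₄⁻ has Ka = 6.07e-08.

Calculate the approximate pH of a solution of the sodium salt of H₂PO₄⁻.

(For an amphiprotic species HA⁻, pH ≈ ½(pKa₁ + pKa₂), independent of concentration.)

pKa₁ = -log(8.26e-03) = 2.08; pKa₂ = -log(6.07e-08) = 7.22. For an amphiprotic species, pH ≈ ½(pKa₁ + pKa₂) = ½(2.08 + 7.22) = 4.65.

pH = 4.65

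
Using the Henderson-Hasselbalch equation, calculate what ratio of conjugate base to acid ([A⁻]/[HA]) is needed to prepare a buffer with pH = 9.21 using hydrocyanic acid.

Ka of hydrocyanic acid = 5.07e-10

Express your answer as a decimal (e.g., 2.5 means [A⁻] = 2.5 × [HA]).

pKa = -log(5.07e-10) = 9.2950. pH = pKa + log([A⁻]/[HA]), so log([A⁻]/[HA]) = pH − pKa = 9.21 − 9.2950 = -0.0850. [A⁻]/[HA] = 10^(-0.0850) = 0.822

[A⁻]/[HA] = 0.822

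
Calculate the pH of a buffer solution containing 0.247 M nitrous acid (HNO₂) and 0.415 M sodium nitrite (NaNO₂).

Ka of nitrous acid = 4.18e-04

pKa = -log(4.18e-04) = 3.38. pH = pKa + log([A⁻]/[HA]) = 3.38 + log(0.415/0.247)

pH = 3.60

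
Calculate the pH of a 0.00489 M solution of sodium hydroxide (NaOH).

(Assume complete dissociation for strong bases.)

[OH⁻] = 0.00489 M for strong base. pOH = -log[OH⁻] = 2.31, pH = 14 - pOH

pH = 11.69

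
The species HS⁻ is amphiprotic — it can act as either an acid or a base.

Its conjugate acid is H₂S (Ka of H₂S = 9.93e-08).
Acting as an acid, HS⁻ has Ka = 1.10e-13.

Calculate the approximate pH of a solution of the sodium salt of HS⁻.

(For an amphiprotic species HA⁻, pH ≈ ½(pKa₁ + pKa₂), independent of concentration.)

pKa₁ = -log(9.93e-08) = 7.00; pKa₂ = -log(1.10e-13) = 12.96. For an amphiprotic species, pH ≈ ½(pKa₁ + pKa₂) = ½(7.00 + 12.96) = 9.98.

pH = 9.98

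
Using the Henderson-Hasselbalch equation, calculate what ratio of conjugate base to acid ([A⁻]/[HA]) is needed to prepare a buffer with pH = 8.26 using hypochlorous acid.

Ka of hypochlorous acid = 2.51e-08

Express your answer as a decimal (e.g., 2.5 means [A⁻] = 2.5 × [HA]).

pKa = -log(2.51e-08) = 7.6003. pH = pKa + log([A⁻]/[HA]), so log([A⁻]/[HA]) = pH − pKa = 8.26 − 7.6003 = 0.6597. [A⁻]/[HA] = 10^(0.6597) = 4.57

[A⁻]/[HA] = 4.57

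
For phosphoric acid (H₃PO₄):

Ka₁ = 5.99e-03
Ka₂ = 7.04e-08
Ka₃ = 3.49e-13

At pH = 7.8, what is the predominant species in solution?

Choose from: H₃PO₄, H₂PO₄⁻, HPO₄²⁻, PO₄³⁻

pKa₁ = 2.22, pKa₂ = 7.15, pKa₃ = 12.46. For a polyprotic acid the predominant species crosses at each pKa: below pKa_n the protonated form dominates, above it the deprotonated form does. At pH = 7.8, the predominant species is HPO₄²⁻.

HPO₄²⁻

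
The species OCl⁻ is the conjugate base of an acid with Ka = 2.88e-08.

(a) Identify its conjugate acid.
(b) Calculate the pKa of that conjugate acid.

(a) The conjugate acid is formed by adding one H⁺ to OCl⁻, giving HOCl. (b) pKa = -log(Ka) = -log(2.88e-08) = 7.54.

Conjugate acid: HOCl; pK_a = 7.54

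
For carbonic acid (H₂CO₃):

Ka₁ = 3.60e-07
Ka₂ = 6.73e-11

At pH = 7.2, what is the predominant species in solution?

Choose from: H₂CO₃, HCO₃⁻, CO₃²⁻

pKa₁ = 6.44, pKa₂ = 10.17. For a polyprotic acid the predominant species crosses at each pKa: below pKa_n the protonated form dominates, above it the deprotonated form does. At pH = 7.2, the predominant species is HCO₃⁻.

HCO₃⁻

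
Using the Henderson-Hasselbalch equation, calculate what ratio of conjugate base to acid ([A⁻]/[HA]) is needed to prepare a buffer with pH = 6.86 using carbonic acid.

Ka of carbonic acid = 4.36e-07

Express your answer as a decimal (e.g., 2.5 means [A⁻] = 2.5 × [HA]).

pKa = -log(4.36e-07) = 6.3605. pH = pKa + log([A⁻]/[HA]), so log([A⁻]/[HA]) = pH − pKa = 6.86 − 6.3605 = 0.4995. [A⁻]/[HA] = 10^(0.4995) = 3.16

[A⁻]/[HA] = 3.16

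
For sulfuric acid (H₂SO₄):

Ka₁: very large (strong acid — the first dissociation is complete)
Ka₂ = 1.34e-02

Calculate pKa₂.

pKa₂ = -log(Ka₂) = -log(1.34e-02) = 1.87.

pK_{a2} = 1.87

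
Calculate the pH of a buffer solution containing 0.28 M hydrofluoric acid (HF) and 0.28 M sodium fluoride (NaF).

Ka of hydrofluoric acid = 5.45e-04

pKa = -log(5.45e-04) = 3.26. pH = pKa + log([A⁻]/[HA]) = 3.26 + log(0.28/0.28)

pH = 3.26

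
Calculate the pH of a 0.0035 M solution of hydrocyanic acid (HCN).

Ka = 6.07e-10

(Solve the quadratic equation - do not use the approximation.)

x² + Ka×x - Ka×C = 0. Using quadratic formula: [H⁺] = 1.4573e-06

pH = 5.84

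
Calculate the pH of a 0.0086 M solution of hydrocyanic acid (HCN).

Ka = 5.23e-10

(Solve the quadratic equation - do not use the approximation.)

x² + Ka×x - Ka×C = 0. Using quadratic formula: [H⁺] = 2.1205e-06

pH = 5.67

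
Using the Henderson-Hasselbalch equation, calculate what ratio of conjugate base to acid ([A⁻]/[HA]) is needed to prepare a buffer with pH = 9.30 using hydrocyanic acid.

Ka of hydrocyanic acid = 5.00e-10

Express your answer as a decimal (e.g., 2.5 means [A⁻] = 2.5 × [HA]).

pKa = -log(5.00e-10) = 9.3010. pH = pKa + log([A⁻]/[HA]), so log([A⁻]/[HA]) = pH − pKa = 9.30 − 9.3010 = -0.0010. [A⁻]/[HA] = 10^(-0.0010) = 0.998

[A⁻]/[HA] = 0.998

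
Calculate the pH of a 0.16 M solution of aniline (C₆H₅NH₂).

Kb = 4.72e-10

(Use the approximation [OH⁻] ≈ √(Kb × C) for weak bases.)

[OH⁻] = √(Kb × C) = √(4.72e-10 × 0.16) = 8.6902e-06. pOH = 5.06, pH = 14 - pOH

pH = 8.94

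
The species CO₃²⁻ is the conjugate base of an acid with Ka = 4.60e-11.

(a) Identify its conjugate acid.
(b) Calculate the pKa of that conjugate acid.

(a) The conjugate acid is formed by adding one H⁺ to CO₃²⁻, giving HCO₃⁻. (b) pKa = -log(Ka) = -log(4.60e-11) = 10.34.

Conjugate acid: HCO₃⁻; pK_a = 10.34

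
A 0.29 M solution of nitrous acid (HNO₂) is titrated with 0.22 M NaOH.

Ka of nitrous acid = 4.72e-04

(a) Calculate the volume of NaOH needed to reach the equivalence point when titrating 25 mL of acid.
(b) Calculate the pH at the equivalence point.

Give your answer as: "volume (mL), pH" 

moles acid = 0.29 × 25/1000 = 0.00725 mol; V_base = moles/0.22 × 1000 = 33.0 mL. At equivalence only the conjugate base is present: [A⁻] = 0.00725/0.058 = 1.2510e-01 M. Kb = Kw/Ka = 2.12e-11; [OH⁻] = √(Kb × [A⁻]) = 1.6280e-06; pOH = 5.79; pH = 14 - pOH = 8.21.

V = 33.0 mL, pH = 8.21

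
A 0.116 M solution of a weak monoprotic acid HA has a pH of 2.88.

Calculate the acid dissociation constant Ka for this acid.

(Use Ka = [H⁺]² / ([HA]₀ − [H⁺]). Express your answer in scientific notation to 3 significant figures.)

[H⁺] = 10^(−pH) = 10^(−2.88) = 1.318e-03 M. For HA ⇌ H⁺ + A⁻, Ka = [H⁺][A⁻]/[HA] = [H⁺]² / ([HA]₀ − [H⁺]) = (1.318e-03)² / (0.116 − 1.318e-03) = 1.52e-05.

K_a = 1.52e-05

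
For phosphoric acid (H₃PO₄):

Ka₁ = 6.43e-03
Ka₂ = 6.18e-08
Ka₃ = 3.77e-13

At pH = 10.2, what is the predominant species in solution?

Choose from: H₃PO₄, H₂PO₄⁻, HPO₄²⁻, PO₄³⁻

pKa₁ = 2.19, pKa₂ = 7.21, pKa₃ = 12.42. For a polyprotic acid the predominant species crosses at each pKa: below pKa_n the protonated form dominates, above it the deprotonated form does. At pH = 10.2, the predominant species is HPO₄²⁻.

HPO₄²⁻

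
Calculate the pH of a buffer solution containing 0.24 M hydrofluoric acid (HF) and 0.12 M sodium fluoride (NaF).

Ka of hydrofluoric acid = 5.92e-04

pKa = -log(5.92e-04) = 3.23. pH = pKa + log([A⁻]/[HA]) = 3.23 + log(0.12/0.24)

pH = 2.93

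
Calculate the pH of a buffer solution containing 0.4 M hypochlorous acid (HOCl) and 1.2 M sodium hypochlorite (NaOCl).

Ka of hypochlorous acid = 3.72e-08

pKa = -log(3.72e-08) = 7.43. pH = pKa + log([A⁻]/[HA]) = 7.43 + log(1.2/0.4)

pH = 7.91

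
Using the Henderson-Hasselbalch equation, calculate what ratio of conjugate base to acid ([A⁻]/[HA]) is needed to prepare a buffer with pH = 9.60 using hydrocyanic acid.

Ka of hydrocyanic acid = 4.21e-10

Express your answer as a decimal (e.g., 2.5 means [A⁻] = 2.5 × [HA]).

pKa = -log(4.21e-10) = 9.3757. pH = pKa + log([A⁻]/[HA]), so log([A⁻]/[HA]) = pH − pKa = 9.60 − 9.3757 = 0.2243. [A⁻]/[HA] = 10^(0.2243) = 1.68

[A⁻]/[HA] = 1.68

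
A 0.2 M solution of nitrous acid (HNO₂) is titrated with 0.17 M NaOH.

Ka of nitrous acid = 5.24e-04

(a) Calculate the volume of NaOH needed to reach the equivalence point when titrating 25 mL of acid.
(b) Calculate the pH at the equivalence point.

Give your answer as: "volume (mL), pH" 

moles acid = 0.2 × 25/1000 = 0.005 mol; V_base = moles/0.17 × 1000 = 29.4 mL. At equivalence only the conjugate base is present: [A⁻] = 0.005/0.054 = 9.1892e-02 M. Kb = Kw/Ka = 1.91e-11; [OH⁻] = √(Kb × [A⁻]) = 1.3243e-06; pOH = 5.88; pH = 14 - pOH = 8.12.

V = 29.4 mL, pH = 8.12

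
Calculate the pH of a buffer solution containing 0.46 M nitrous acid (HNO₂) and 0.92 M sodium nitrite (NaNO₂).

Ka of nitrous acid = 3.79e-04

pKa = -log(3.79e-04) = 3.42. pH = pKa + log([A⁻]/[HA]) = 3.42 + log(0.92/0.46)

pH = 3.72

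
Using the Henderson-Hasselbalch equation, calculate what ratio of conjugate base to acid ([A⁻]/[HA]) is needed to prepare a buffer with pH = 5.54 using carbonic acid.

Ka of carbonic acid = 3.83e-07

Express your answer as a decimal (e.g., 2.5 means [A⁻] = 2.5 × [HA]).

pKa = -log(3.83e-07) = 6.4168. pH = pKa + log([A⁻]/[HA]), so log([A⁻]/[HA]) = pH − pKa = 5.54 − 6.4168 = -0.8768. [A⁻]/[HA] = 10^(-0.8768) = 0.133

[A⁻]/[HA] = 0.133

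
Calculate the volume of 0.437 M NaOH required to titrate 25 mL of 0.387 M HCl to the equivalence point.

At equivalence: moles acid = moles base. moles HCl = 0.387 × 25/1000 = 0.009675 mol. V_base = moles / 0.437 × 1000 = 22.1 mL.

V_{base} = 22.1 mL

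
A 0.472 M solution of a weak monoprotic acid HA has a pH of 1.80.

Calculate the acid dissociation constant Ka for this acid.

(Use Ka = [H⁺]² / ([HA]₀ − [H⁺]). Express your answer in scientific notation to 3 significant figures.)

[H⁺] = 10^(−pH) = 10^(−1.80) = 1.585e-02 M. For HA ⇌ H⁺ + A⁻, Ka = [H⁺][A⁻]/[HA] = [H⁺]² / ([HA]₀ − [H⁺]) = (1.585e-02)² / (0.472 − 1.585e-02) = 5.51e-04.

K_a = 5.51e-04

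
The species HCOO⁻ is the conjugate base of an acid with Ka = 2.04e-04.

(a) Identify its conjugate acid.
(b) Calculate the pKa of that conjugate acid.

(a) The conjugate acid is formed by adding one H⁺ to HCOO⁻, giving HCOOH. (b) pKa = -log(Ka) = -log(2.04e-04) = 3.69.

Conjugate acid: HCOOH; pK_a = 3.69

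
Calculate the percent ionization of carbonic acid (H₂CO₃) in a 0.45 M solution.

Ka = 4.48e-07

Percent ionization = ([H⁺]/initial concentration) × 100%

Using Ka equilibrium: x² + Ka×x - Ka×C = 0. Solving: [H⁺] = 4.4877e-04. Percent = (4.4877e-04/0.45) × 100

Percent ionization = 0.0997%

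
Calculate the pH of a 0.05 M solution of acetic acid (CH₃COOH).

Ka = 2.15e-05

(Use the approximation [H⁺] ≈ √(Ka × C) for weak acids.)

[H⁺] = √(Ka × C) = √(2.15e-05 × 0.05) = 1.0368e-03. pH = -log(1.0368e-03)

pH = 2.98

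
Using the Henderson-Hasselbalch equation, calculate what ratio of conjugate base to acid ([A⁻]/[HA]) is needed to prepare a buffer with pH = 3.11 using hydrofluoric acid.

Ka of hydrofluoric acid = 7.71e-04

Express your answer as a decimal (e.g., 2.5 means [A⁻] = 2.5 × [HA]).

pKa = -log(7.71e-04) = 3.1129. pH = pKa + log([A⁻]/[HA]), so log([A⁻]/[HA]) = pH − pKa = 3.11 − 3.1129 = -0.0029. [A⁻]/[HA] = 10^(-0.0029) = 0.993

[A⁻]/[HA] = 0.993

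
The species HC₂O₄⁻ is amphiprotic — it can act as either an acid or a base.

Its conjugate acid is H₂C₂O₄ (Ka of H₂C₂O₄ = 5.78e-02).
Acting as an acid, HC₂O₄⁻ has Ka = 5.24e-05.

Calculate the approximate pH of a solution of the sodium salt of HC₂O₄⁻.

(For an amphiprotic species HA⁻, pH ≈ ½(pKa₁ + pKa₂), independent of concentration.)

pKa₁ = -log(5.78e-02) = 1.24; pKa₂ = -log(5.24e-05) = 4.28. For an amphiprotic species, pH ≈ ½(pKa₁ + pKa₂) = ½(1.24 + 4.28) = 2.76.

pH = 2.76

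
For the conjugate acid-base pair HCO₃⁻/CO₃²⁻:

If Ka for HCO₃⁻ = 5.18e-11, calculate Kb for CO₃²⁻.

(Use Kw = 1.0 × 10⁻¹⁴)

For a conjugate pair Ka × Kb = Kw, so Kb = Kw/Ka = 1.0 × 10⁻¹⁴ / 5.18e-11 = 1.93e-04.

K_b = 1.93e-04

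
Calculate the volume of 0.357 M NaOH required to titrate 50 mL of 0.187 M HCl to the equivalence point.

At equivalence: moles acid = moles base. moles HCl = 0.187 × 50/1000 = 0.00935 mol. V_base = moles / 0.357 × 1000 = 26.2 mL.

V_{base} = 26.2 mL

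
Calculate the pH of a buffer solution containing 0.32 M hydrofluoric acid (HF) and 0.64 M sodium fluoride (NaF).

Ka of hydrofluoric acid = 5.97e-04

pKa = -log(5.97e-04) = 3.22. pH = pKa + log([A⁻]/[HA]) = 3.22 + log(0.64/0.32)

pH = 3.53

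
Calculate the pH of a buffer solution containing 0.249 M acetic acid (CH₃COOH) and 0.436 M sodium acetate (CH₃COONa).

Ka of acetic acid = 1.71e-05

pKa = -log(1.71e-05) = 4.77. pH = pKa + log([A⁻]/[HA]) = 4.77 + log(0.436/0.249)

pH = 5.01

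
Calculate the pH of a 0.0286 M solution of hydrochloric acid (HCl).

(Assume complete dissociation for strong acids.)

[H⁺] = 0.0286 M for strong acid. pH = -log[H⁺] = -log(0.0286)

pH = 1.54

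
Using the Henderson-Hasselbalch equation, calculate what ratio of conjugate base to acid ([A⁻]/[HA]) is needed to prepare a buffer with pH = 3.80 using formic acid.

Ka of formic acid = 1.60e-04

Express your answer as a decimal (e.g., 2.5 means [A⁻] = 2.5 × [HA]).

pKa = -log(1.60e-04) = 3.7959. pH = pKa + log([A⁻]/[HA]), so log([A⁻]/[HA]) = pH − pKa = 3.80 − 3.7959 = 0.0041. [A⁻]/[HA] = 10^(0.0041) = 1.01

[A⁻]/[HA] = 1.01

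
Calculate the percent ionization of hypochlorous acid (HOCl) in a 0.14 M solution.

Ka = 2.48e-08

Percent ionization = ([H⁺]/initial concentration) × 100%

Using Ka equilibrium: x² + Ka×x - Ka×C = 0. Solving: [H⁺] = 5.8911e-05. Percent = (5.8911e-05/0.14) × 100

Percent ionization = 0.0421%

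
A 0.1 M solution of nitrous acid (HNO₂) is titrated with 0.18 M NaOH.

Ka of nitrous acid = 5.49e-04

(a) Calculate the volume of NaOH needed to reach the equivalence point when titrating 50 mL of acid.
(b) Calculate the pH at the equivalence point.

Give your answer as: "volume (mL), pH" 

moles acid = 0.1 × 50/1000 = 0.005 mol; V_base = moles/0.18 × 1000 = 27.8 mL. At equivalence only the conjugate base is present: [A⁻] = 0.005/0.078 = 6.4286e-02 M. Kb = Kw/Ka = 1.82e-11; [OH⁻] = √(Kb × [A⁻]) = 1.0821e-06; pOH = 5.97; pH = 14 - pOH = 8.03.

V = 27.8 mL, pH = 8.03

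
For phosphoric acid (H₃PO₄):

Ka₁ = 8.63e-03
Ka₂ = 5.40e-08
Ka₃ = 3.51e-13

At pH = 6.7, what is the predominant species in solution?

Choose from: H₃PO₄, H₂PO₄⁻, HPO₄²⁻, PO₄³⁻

pKa₁ = 2.06, pKa₂ = 7.27, pKa₃ = 12.45. For a polyprotic acid the predominant species crosses at each pKa: below pKa_n the protonated form dominates, above it the deprotonated form does. At pH = 6.7, the predominant species is H₂PO₄⁻.

H₂PO₄⁻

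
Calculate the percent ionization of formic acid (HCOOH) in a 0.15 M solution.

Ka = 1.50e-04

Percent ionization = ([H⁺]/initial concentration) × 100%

Using Ka equilibrium: x² + Ka×x - Ka×C = 0. Solving: [H⁺] = 4.6690e-03. Percent = (4.6690e-03/0.15) × 100

Percent ionization = 3.11%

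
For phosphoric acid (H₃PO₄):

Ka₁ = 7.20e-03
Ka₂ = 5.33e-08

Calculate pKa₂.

pKa₂ = -log(Ka₂) = -log(5.33e-08) = 7.27.

pK_{a2} = 7.27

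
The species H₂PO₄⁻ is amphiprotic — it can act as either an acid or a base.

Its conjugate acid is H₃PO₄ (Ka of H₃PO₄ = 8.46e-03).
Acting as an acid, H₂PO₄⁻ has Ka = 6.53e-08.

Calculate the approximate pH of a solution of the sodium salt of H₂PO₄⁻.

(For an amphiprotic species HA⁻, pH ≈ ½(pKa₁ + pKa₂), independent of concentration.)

pKa₁ = -log(8.46e-03) = 2.07; pKa₂ = -log(6.53e-08) = 7.19. For an amphiprotic species, pH ≈ ½(pKa₁ + pKa₂) = ½(2.07 + 7.19) = 4.63.

pH = 4.63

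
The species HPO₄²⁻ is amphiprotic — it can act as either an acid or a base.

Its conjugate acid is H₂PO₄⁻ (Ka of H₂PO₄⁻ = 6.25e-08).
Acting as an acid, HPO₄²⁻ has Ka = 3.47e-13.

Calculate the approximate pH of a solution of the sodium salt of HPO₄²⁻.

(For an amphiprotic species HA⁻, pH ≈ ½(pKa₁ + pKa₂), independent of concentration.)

pKa₁ = -log(6.25e-08) = 7.20; pKa₂ = -log(3.47e-13) = 12.46. For an amphiprotic species, pH ≈ ½(pKa₁ + pKa₂) = ½(7.20 + 12.46) = 9.83.

pH = 9.83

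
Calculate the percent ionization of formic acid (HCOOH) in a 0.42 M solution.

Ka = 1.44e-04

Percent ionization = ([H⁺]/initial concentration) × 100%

Using Ka equilibrium: x² + Ka×x - Ka×C = 0. Solving: [H⁺] = 7.7052e-03. Percent = (7.7052e-03/0.42) × 100

Percent ionization = 1.83%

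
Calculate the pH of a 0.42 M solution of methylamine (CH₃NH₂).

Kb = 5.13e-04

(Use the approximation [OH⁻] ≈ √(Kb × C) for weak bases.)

[OH⁻] = √(Kb × C) = √(5.13e-04 × 0.42) = 1.4679e-02. pOH = 1.83, pH = 14 - pOH

pH = 12.17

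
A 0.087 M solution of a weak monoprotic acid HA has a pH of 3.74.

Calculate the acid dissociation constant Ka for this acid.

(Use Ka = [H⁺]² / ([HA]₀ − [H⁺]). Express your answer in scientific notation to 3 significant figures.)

[H⁺] = 10^(−pH) = 10^(−3.74) = 1.820e-04 M. For HA ⇌ H⁺ + A⁻, Ka = [H⁺][A⁻]/[HA] = [H⁺]² / ([HA]₀ − [H⁺]) = (1.820e-04)² / (0.087 − 1.820e-04) = 3.81e-07.

K_a = 3.81e-07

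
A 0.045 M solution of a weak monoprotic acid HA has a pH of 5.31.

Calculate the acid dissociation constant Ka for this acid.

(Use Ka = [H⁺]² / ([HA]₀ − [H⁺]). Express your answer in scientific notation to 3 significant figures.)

[H⁺] = 10^(−pH) = 10^(−5.31) = 4.898e-06 M. For HA ⇌ H⁺ + A⁻, Ka = [H⁺][A⁻]/[HA] = [H⁺]² / ([HA]₀ − [H⁺]) = (4.898e-06)² / (0.045 − 4.898e-06) = 5.33e-10.

K_a = 5.33e-10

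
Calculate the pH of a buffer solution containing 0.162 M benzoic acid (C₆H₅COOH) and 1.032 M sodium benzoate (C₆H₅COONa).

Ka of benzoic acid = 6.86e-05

pKa = -log(6.86e-05) = 4.16. pH = pKa + log([A⁻]/[HA]) = 4.16 + log(1.032/0.162)

pH = 4.97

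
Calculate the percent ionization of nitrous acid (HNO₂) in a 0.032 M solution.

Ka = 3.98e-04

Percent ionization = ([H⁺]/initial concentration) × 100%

Using Ka equilibrium: x² + Ka×x - Ka×C = 0. Solving: [H⁺] = 3.3753e-03. Percent = (3.3753e-03/0.032) × 100

Percent ionization = 10.5%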